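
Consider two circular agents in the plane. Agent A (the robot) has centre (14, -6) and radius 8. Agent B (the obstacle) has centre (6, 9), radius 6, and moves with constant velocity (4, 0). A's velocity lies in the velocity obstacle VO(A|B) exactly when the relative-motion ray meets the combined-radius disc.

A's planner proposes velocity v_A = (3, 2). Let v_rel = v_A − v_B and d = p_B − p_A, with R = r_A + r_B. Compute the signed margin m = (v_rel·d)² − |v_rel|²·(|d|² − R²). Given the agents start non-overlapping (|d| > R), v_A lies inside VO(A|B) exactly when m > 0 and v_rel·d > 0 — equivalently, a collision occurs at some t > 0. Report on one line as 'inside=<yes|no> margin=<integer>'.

d = (-8, 15),  |d|² = 289;  R = 8+6 = 14,  c = 289−14² = 93
v_rel = (-1, 2),  |v_rel|² = 5;  v_rel·d = (-1)·(-8) + (2)·(15) = 38
5·t² − 76·t + 93 = 0  ⇒  m = 38² − 5·93 = 979
m = 979 > 0,  v_rel·d = 38 > 0  ⇒  inside

inside=yes margin=979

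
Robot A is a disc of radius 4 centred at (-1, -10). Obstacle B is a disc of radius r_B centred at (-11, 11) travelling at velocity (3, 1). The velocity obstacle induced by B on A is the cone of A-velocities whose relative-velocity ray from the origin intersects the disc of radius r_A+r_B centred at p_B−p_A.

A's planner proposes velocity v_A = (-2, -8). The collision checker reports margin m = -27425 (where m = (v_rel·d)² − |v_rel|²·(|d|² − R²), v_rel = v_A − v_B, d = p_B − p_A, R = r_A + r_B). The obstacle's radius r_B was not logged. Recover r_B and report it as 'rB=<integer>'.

m = -27425
d = (-10, 21);  v_rel = (-5, -9),  |v_rel|² = 106
v_rel×d = (-5)·(21) − (-9)·(-10) = -195
since m = R²·106 − (-195)²:  R² = (38025 + -27425) / 106 = 100
R = √100 = 10  ⇒  r_B = 10 − 4 = 6

rB=6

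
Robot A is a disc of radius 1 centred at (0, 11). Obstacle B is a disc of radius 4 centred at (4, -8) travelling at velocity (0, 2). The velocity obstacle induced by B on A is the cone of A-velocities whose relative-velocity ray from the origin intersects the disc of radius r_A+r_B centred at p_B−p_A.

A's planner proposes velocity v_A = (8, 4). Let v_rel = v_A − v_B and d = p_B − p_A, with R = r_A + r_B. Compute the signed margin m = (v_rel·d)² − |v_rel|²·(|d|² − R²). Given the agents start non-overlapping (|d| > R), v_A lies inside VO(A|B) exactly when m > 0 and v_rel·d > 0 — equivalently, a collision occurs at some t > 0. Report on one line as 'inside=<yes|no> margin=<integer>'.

d = (4, -19),  |d|² = 377;  R = 1+4 = 5,  c = 377−5² = 352
v_rel = (8, 2),  |v_rel|² = 68;  v_rel·d = (8)·(4) + (2)·(-19) = -6
68·t² + 12·t + 352 = 0  ⇒  m = (-6)² − 68·352 = -23900
m = -23900 < 0,  v_rel·d = -6 < 0  ⇒  outside

inside=no margin=-23900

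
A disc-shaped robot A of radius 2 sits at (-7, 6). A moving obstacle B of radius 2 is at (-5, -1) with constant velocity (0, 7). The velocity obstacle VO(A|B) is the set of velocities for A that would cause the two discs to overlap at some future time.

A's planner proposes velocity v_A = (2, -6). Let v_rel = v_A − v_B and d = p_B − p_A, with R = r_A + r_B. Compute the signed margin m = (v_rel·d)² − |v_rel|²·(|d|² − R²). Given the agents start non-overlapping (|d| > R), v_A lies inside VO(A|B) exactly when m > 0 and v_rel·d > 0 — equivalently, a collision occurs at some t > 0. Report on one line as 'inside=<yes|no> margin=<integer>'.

d = (2, -7),  |d|² = 53;  R = 2+2 = 4,  c = 53−4² = 37
v_rel = (2, -13),  |v_rel|² = 173;  v_rel·d = (2)·(2) + (-13)·(-7) = 95
173·t² − 190·t + 37 = 0  ⇒  m = 95² − 173·37 = 2624
m = 2624 > 0,  v_rel·d = 95 > 0  ⇒  inside

inside=yes margin=2624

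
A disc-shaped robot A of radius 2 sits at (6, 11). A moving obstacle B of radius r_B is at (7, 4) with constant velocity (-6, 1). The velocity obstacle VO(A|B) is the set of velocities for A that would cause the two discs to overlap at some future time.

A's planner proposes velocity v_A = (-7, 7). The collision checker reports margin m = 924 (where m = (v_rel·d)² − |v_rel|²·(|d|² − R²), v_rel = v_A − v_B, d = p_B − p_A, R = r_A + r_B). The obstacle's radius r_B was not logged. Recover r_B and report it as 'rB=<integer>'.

m = 924
d = (1, -7);  v_rel = (-1, 6),  |v_rel|² = 37
v_rel×d = (-1)·(-7) − (6)·(1) = 1
since m = R²·37 − 1²:  R² = (1 + 924) / 37 = 25
R = √25 = 5  ⇒  r_B = 5 − 2 = 3

rB=3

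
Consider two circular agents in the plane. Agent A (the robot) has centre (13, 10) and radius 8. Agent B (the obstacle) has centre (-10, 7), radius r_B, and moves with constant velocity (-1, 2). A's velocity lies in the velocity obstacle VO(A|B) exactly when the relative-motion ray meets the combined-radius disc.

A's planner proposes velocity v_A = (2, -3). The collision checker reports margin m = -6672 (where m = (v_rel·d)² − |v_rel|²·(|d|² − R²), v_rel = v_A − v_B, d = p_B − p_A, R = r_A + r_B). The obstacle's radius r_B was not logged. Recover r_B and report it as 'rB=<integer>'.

m = -6672
d = (-23, -3);  v_rel = (3, -5),  |v_rel|² = 34
v_rel×d = (3)·(-3) − (-5)·(-23) = -124
since m = R²·34 − (-124)²:  R² = (15376 + -6672) / 34 = 256
R = √256 = 16  ⇒  r_B = 16 − 8 = 8

rB=8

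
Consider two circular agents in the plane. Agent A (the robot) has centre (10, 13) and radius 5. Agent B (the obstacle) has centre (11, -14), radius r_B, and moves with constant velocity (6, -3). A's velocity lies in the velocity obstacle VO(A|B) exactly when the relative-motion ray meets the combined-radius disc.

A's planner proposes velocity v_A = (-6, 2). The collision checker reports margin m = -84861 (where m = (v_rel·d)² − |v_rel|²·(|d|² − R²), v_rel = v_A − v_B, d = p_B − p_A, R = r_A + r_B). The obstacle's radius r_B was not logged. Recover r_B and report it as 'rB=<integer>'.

m = -84861
d = (1, -27);  v_rel = (-12, 5),  |v_rel|² = 169
v_rel×d = (-12)·(-27) − (5)·(1) = 319
since m = R²·169 − 319²:  R² = (101761 + -84861) / 169 = 100
R = √100 = 10  ⇒  r_B = 10 − 5 = 5

rB=5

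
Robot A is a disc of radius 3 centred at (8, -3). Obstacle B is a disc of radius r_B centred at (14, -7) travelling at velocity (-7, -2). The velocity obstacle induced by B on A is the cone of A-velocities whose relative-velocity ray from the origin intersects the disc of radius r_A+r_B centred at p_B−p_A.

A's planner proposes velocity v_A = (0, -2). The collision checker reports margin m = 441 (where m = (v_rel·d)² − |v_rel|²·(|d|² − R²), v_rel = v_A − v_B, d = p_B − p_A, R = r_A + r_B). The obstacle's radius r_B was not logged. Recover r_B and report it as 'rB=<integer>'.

m = 441
d = (6, -4);  v_rel = (7, 0),  |v_rel|² = 49
v_rel×d = (7)·(-4) − (0)·(6) = -28
since m = R²·49 − (-28)²:  R² = (784 + 441) / 49 = 25
R = √25 = 5  ⇒  r_B = 5 − 3 = 2

rB=2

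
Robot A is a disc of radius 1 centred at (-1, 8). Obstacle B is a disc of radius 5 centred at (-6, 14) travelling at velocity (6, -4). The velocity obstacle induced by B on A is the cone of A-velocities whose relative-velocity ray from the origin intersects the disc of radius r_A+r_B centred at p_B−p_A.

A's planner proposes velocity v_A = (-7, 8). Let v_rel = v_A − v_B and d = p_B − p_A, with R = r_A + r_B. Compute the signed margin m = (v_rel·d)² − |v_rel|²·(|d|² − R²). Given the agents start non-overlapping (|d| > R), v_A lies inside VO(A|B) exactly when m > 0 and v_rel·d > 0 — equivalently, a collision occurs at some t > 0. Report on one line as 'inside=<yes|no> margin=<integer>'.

d = (-5, 6),  |d|² = 61;  R = 1+5 = 6,  c = 61−6² = 25
v_rel = (-13, 12),  |v_rel|² = 313;  v_rel·d = (-13)·(-5) + (12)·(6) = 137
313·t² − 274·t + 25 = 0  ⇒  m = 137² − 313·25 = 10944
m = 10944 > 0,  v_rel·d = 137 > 0  ⇒  inside

inside=yes margin=10944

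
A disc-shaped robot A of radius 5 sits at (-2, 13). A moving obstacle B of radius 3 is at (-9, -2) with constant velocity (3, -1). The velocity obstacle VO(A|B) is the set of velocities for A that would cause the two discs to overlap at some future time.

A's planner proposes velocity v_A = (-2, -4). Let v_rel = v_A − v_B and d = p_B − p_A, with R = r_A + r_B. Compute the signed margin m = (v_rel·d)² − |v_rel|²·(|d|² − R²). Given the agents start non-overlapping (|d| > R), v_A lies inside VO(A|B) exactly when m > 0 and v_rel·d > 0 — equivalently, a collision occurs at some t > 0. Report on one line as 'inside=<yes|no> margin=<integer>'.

d = (-7, -15),  |d|² = 274;  R = 5+3 = 8,  c = 274−8² = 210
v_rel = (-5, -3),  |v_rel|² = 34;  v_rel·d = (-5)·(-7) + (-3)·(-15) = 80
34·t² − 160·t + 210 = 0  ⇒  m = 80² − 34·210 = -740
m = -740 < 0,  v_rel·d = 80 > 0  ⇒  outside

inside=no margin=-740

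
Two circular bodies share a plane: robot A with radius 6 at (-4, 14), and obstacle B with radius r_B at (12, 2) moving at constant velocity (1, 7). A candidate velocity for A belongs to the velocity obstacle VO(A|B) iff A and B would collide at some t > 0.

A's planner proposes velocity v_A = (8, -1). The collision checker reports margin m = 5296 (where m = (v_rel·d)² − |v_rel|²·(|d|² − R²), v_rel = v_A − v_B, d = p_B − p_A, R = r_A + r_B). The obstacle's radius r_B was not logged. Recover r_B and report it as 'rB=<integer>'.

m = 5296
d = (16, -12);  v_rel = (7, -8),  |v_rel|² = 113
v_rel×d = (7)·(-12) − (-8)·(16) = 44
since m = R²·113 − 44²:  R² = (1936 + 5296) / 113 = 64
R = √64 = 8  ⇒  r_B = 8 − 6 = 2

rB=2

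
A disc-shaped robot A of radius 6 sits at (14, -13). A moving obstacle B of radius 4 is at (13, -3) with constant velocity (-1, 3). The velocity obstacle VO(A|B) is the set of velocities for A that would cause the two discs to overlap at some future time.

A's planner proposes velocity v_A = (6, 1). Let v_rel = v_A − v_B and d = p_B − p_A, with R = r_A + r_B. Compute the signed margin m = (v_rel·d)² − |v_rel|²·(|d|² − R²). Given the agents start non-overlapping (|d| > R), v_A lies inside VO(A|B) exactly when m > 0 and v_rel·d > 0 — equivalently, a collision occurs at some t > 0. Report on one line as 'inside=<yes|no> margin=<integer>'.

d = (-1, 10),  |d|² = 101;  R = 6+4 = 10,  c = 101−10² = 1
v_rel = (7, -2),  |v_rel|² = 53;  v_rel·d = (7)·(-1) + (-2)·(10) = -27
53·t² + 54·t + 1 = 0  ⇒  m = (-27)² − 53·1 = 676
m = 676 > 0,  v_rel·d = -27 < 0  ⇒  outside

inside=no margin=676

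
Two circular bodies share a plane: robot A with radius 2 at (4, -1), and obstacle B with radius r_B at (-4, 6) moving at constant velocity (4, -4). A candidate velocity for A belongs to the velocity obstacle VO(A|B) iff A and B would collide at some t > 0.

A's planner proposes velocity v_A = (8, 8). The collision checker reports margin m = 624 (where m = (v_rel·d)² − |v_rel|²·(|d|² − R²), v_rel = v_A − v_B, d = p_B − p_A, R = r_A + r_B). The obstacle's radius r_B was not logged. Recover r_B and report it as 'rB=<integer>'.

m = 624
d = (-8, 7);  v_rel = (4, 12),  |v_rel|² = 160
v_rel×d = (4)·(7) − (12)·(-8) = 124
since m = R²·160 − 124²:  R² = (15376 + 624) / 160 = 100
R = √100 = 10  ⇒  r_B = 10 − 2 = 8

rB=8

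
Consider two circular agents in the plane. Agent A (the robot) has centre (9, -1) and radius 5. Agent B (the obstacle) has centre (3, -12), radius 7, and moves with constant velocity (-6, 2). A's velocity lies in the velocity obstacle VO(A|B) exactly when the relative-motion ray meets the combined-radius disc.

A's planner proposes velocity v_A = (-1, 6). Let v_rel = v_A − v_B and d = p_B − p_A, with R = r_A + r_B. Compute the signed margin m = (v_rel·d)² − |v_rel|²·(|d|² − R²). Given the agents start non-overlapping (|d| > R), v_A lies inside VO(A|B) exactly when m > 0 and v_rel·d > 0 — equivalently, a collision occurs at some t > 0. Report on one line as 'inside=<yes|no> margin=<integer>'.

d = (-6, -11),  |d|² = 157;  R = 5+7 = 12,  c = 157−12² = 13
v_rel = (5, 4),  |v_rel|² = 41;  v_rel·d = (5)·(-6) + (4)·(-11) = -74
41·t² + 148·t + 13 = 0  ⇒  m = (-74)² − 41·13 = 4943
m = 4943 > 0,  v_rel·d = -74 < 0  ⇒  outside

inside=no margin=4943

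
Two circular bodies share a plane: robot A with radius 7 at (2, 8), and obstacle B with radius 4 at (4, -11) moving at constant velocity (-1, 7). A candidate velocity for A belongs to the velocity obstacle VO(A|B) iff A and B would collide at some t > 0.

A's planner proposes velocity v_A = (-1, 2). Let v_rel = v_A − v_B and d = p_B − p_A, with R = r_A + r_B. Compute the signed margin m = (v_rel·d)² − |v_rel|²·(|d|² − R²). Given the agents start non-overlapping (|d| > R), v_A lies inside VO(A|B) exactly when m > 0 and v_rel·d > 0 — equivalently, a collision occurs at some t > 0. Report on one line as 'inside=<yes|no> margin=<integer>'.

d = (2, -19),  |d|² = 365;  R = 7+4 = 11,  c = 365−11² = 244
v_rel = (0, -5),  |v_rel|² = 25;  v_rel·d = (0)·(2) + (-5)·(-19) = 95
25·t² − 190·t + 244 = 0  ⇒  m = 95² − 25·244 = 2925
m = 2925 > 0,  v_rel·d = 95 > 0  ⇒  inside

inside=yes margin=2925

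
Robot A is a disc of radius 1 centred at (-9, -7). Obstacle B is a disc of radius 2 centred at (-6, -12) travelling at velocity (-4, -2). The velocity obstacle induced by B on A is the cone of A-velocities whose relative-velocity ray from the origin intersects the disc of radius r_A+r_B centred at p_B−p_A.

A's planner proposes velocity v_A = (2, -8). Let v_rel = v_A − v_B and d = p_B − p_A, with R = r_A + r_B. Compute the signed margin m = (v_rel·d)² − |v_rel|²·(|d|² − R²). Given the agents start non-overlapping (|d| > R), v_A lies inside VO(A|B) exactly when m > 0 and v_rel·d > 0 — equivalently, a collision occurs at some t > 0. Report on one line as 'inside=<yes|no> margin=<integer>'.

d = (3, -5),  |d|² = 34;  R = 1+2 = 3,  c = 34−3² = 25
v_rel = (6, -6),  |v_rel|² = 72;  v_rel·d = (6)·(3) + (-6)·(-5) = 48
72·t² − 96·t + 25 = 0  ⇒  m = 48² − 72·25 = 504
m = 504 > 0,  v_rel·d = 48 > 0  ⇒  inside

inside=yes margin=504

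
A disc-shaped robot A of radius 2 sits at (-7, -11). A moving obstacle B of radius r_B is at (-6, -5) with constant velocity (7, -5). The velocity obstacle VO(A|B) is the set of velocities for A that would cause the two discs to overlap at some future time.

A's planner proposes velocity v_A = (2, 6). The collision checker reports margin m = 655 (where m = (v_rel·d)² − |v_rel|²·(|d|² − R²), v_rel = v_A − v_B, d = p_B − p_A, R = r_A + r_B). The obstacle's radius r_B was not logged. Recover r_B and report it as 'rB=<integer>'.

m = 655
d = (1, 6);  v_rel = (-5, 11),  |v_rel|² = 146
v_rel×d = (-5)·(6) − (11)·(1) = -41
since m = R²·146 − (-41)²:  R² = (1681 + 655) / 146 = 16
R = √16 = 4  ⇒  r_B = 4 − 2 = 2

rB=2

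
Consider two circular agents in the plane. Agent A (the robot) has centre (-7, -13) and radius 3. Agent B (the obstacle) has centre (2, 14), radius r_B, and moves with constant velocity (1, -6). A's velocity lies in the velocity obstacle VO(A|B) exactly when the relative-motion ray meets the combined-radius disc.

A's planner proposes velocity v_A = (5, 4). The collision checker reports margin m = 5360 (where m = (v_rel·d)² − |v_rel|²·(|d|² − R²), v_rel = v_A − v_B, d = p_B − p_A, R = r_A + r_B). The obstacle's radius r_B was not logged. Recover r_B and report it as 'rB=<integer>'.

m = 5360
d = (9, 27);  v_rel = (4, 10),  |v_rel|² = 116
v_rel×d = (4)·(27) − (10)·(9) = 18
since m = R²·116 − 18²:  R² = (324 + 5360) / 116 = 49
R = √49 = 7  ⇒  r_B = 7 − 3 = 4

rB=4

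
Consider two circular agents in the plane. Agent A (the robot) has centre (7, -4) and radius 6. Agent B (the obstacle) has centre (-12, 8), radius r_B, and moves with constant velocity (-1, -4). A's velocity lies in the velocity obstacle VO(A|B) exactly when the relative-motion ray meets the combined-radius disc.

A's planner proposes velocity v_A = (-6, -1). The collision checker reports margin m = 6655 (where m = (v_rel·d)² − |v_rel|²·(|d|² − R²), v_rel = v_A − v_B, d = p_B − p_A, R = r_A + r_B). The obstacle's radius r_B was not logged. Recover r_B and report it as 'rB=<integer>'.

m = 6655
d = (-19, 12);  v_rel = (-5, 3),  |v_rel|² = 34
v_rel×d = (-5)·(12) − (3)·(-19) = -3
since m = R²·34 − (-3)²:  R² = (9 + 6655) / 34 = 196
R = √196 = 14  ⇒  r_B = 14 − 6 = 8

rB=8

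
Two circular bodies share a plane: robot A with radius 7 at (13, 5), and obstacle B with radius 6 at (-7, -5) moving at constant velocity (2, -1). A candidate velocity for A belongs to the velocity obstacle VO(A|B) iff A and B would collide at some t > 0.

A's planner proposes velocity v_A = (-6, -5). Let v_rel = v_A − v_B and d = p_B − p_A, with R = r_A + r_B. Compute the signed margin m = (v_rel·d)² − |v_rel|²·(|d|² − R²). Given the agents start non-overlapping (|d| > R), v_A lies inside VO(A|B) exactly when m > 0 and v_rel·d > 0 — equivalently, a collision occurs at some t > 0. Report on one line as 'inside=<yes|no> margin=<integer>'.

d = (-20, -10),  |d|² = 500;  R = 7+6 = 13,  c = 500−13² = 331
v_rel = (-8, -4),  |v_rel|² = 80;  v_rel·d = (-8)·(-20) + (-4)·(-10) = 200
80·t² − 400·t + 331 = 0  ⇒  m = 200² − 80·331 = 13520
m = 13520 > 0,  v_rel·d = 200 > 0  ⇒  inside

inside=yes margin=13520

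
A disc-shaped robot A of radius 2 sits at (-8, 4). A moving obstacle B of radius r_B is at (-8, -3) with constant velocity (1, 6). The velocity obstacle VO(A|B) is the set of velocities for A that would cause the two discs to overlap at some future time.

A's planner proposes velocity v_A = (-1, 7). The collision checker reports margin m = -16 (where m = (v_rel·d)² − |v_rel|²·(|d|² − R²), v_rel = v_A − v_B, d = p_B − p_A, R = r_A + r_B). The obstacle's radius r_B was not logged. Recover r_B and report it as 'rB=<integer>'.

m = -16
d = (0, -7);  v_rel = (-2, 1),  |v_rel|² = 5
v_rel×d = (-2)·(-7) − (1)·(0) = 14
since m = R²·5 − 14²:  R² = (196 + -16) / 5 = 36
R = √36 = 6  ⇒  r_B = 6 − 2 = 4

rB=4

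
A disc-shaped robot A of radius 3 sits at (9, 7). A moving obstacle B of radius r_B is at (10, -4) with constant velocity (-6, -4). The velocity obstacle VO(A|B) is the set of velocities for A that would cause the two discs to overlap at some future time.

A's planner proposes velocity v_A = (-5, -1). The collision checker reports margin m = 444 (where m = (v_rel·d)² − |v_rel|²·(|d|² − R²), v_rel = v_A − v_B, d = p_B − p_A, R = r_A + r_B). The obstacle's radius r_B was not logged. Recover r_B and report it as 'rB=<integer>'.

m = 444
d = (1, -11);  v_rel = (1, 3),  |v_rel|² = 10
v_rel×d = (1)·(-11) − (3)·(1) = -14
since m = R²·10 − (-14)²:  R² = (196 + 444) / 10 = 64
R = √64 = 8  ⇒  r_B = 8 − 3 = 5

rB=5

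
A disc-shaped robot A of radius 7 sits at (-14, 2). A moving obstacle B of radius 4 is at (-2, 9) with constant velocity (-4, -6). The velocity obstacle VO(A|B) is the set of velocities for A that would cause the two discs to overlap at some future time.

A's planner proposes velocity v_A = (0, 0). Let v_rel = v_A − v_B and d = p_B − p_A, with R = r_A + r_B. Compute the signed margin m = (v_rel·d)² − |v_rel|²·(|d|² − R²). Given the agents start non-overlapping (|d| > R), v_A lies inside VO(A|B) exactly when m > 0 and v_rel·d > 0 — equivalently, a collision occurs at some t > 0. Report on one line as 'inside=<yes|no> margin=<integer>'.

d = (12, 7),  |d|² = 193;  R = 7+4 = 11,  c = 193−11² = 72
v_rel = (4, 6),  |v_rel|² = 52;  v_rel·d = (4)·(12) + (6)·(7) = 90
52·t² − 180·t + 72 = 0  ⇒  m = 90² − 52·72 = 4356
m = 4356 > 0,  v_rel·d = 90 > 0  ⇒  inside

inside=yes margin=4356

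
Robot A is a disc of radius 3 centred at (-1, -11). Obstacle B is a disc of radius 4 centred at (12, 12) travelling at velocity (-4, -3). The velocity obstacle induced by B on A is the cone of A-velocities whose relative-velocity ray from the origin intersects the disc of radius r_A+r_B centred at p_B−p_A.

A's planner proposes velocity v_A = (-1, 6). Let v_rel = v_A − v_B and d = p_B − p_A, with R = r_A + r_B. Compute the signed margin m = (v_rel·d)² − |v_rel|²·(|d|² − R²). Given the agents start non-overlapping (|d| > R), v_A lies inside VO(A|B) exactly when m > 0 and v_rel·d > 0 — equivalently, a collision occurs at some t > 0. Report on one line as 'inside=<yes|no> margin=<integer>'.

d = (13, 23),  |d|² = 698;  R = 3+4 = 7,  c = 698−7² = 649
v_rel = (3, 9),  |v_rel|² = 90;  v_rel·d = (3)·(13) + (9)·(23) = 246
90·t² − 492·t + 649 = 0  ⇒  m = 246² − 90·649 = 2106
m = 2106 > 0,  v_rel·d = 246 > 0  ⇒  inside

inside=yes margin=2106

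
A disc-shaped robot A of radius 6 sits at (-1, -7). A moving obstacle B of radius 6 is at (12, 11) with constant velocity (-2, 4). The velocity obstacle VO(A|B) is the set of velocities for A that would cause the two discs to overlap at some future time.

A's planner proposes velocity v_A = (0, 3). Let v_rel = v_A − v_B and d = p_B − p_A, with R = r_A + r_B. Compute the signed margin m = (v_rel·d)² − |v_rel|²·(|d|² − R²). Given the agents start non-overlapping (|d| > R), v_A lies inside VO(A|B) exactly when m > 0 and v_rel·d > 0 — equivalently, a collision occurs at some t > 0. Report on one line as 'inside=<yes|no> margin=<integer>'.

d = (13, 18),  |d|² = 493;  R = 6+6 = 12,  c = 493−12² = 349
v_rel = (2, -1),  |v_rel|² = 5;  v_rel·d = (2)·(13) + (-1)·(18) = 8
5·t² − 16·t + 349 = 0  ⇒  m = 8² − 5·349 = -1681
m = -1681 < 0,  v_rel·d = 8 > 0  ⇒  outside

inside=no margin=-1681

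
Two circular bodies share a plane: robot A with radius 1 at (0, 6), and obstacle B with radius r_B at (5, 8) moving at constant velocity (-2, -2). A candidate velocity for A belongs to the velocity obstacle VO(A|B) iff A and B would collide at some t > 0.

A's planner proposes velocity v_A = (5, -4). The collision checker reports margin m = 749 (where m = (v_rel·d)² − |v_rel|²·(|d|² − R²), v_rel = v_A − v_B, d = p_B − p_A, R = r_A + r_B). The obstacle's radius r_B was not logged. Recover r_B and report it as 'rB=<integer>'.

m = 749
d = (5, 2);  v_rel = (7, -2),  |v_rel|² = 53
v_rel×d = (7)·(2) − (-2)·(5) = 24
since m = R²·53 − 24²:  R² = (576 + 749) / 53 = 25
R = √25 = 5  ⇒  r_B = 5 − 1 = 4

rB=4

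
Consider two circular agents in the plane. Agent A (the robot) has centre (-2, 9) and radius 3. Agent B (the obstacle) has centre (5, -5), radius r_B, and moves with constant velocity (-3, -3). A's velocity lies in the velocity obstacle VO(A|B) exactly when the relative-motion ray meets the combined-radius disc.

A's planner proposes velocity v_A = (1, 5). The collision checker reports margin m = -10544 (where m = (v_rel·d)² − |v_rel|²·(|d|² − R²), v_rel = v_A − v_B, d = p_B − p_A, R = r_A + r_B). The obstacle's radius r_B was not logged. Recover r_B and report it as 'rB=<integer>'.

m = -10544
d = (7, -14);  v_rel = (4, 8),  |v_rel|² = 80
v_rel×d = (4)·(-14) − (8)·(7) = -112
since m = R²·80 − (-112)²:  R² = (12544 + -10544) / 80 = 25
R = √25 = 5  ⇒  r_B = 5 − 3 = 2

rB=2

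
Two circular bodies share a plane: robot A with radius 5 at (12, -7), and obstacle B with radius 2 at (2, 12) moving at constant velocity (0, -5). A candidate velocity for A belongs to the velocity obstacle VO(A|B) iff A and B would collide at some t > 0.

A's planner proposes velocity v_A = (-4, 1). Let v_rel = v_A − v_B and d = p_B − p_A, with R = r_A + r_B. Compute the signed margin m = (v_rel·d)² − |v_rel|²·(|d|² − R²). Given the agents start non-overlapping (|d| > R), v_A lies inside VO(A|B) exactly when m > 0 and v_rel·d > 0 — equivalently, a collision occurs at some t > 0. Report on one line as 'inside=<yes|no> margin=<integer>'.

d = (-10, 19),  |d|² = 461;  R = 5+2 = 7,  c = 461−7² = 412
v_rel = (-4, 6),  |v_rel|² = 52;  v_rel·d = (-4)·(-10) + (6)·(19) = 154
52·t² − 308·t + 412 = 0  ⇒  m = 154² − 52·412 = 2292
m = 2292 > 0,  v_rel·d = 154 > 0  ⇒  inside

inside=yes margin=2292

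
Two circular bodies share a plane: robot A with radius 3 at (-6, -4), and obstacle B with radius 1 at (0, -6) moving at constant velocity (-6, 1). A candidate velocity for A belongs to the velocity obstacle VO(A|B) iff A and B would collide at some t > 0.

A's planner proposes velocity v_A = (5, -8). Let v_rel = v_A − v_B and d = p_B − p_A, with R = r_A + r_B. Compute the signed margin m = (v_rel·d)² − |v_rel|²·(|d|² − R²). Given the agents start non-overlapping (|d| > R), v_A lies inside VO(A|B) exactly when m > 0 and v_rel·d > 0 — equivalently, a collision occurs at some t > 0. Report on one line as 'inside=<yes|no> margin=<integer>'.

d = (6, -2),  |d|² = 40;  R = 3+1 = 4,  c = 40−4² = 24
v_rel = (11, -9),  |v_rel|² = 202;  v_rel·d = (11)·(6) + (-9)·(-2) = 84
202·t² − 168·t + 24 = 0  ⇒  m = 84² − 202·24 = 2208
m = 2208 > 0,  v_rel·d = 84 > 0  ⇒  inside

inside=yes margin=2208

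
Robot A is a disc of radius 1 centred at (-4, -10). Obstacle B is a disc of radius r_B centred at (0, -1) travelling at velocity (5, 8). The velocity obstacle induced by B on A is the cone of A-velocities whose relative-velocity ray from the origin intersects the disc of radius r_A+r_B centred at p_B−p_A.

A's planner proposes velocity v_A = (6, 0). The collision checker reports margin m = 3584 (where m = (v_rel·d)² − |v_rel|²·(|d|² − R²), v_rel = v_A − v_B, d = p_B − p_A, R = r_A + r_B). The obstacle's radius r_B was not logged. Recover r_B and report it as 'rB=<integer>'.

m = 3584
d = (4, 9);  v_rel = (1, -8),  |v_rel|² = 65
v_rel×d = (1)·(9) − (-8)·(4) = 41
since m = R²·65 − 41²:  R² = (1681 + 3584) / 65 = 81
R = √81 = 9  ⇒  r_B = 9 − 1 = 8

rB=8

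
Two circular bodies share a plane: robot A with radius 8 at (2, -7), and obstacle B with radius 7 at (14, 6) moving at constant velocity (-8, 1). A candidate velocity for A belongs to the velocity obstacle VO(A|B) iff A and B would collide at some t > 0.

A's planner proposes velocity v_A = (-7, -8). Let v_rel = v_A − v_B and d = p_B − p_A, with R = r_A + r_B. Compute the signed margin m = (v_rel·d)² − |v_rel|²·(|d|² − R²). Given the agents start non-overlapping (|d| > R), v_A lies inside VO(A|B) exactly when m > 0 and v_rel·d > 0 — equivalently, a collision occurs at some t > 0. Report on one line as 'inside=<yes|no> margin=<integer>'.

d = (12, 13),  |d|² = 313;  R = 8+7 = 15,  c = 313−15² = 88
v_rel = (1, -9),  |v_rel|² = 82;  v_rel·d = (1)·(12) + (-9)·(13) = -105
82·t² + 210·t + 88 = 0  ⇒  m = (-105)² − 82·88 = 3809
m = 3809 > 0,  v_rel·d = -105 < 0  ⇒  outside

inside=no margin=3809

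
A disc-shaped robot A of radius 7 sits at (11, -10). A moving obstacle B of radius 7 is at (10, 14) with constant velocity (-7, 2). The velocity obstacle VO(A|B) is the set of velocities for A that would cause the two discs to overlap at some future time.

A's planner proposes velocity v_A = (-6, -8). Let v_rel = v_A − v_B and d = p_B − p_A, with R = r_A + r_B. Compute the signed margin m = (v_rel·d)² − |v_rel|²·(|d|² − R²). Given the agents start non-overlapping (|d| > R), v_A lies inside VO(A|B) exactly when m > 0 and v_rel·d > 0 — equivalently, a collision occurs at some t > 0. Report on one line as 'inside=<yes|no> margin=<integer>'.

d = (-1, 24),  |d|² = 577;  R = 7+7 = 14,  c = 577−14² = 381
v_rel = (1, -10),  |v_rel|² = 101;  v_rel·d = (1)·(-1) + (-10)·(24) = -241
101·t² + 482·t + 381 = 0  ⇒  m = (-241)² − 101·381 = 19600
m = 19600 > 0,  v_rel·d = -241 < 0  ⇒  outside

inside=no margin=19600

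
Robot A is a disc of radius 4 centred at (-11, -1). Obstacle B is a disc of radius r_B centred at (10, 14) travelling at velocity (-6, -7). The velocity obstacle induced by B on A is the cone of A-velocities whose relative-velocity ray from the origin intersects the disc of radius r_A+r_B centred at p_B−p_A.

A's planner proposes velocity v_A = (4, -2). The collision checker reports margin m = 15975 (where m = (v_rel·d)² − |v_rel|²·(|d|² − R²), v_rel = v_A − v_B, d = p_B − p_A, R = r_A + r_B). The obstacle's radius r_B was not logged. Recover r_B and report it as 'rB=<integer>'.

m = 15975
d = (21, 15);  v_rel = (10, 5),  |v_rel|² = 125
v_rel×d = (10)·(15) − (5)·(21) = 45
since m = R²·125 − 45²:  R² = (2025 + 15975) / 125 = 144
R = √144 = 12  ⇒  r_B = 12 − 4 = 8

rB=8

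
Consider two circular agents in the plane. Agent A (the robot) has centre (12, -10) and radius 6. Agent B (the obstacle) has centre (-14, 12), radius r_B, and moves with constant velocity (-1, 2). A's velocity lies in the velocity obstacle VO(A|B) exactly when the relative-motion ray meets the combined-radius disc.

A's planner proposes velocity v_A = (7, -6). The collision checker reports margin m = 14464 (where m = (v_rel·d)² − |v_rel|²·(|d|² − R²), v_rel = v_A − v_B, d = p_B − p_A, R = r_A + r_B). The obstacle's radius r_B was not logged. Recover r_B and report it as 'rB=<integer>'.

m = 14464
d = (-26, 22);  v_rel = (8, -8),  |v_rel|² = 128
v_rel×d = (8)·(22) − (-8)·(-26) = -32
since m = R²·128 − (-32)²:  R² = (1024 + 14464) / 128 = 121
R = √121 = 11  ⇒  r_B = 11 − 6 = 5

rB=5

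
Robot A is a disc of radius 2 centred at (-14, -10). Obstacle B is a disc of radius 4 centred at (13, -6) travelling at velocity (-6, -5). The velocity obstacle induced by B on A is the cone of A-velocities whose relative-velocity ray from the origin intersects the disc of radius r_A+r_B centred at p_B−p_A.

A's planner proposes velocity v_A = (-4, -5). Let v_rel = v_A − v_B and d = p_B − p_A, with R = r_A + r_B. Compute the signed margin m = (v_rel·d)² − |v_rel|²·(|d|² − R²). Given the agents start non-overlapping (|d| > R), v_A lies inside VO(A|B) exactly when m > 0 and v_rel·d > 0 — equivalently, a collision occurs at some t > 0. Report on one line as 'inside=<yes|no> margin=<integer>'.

d = (27, 4),  |d|² = 745;  R = 2+4 = 6,  c = 745−6² = 709
v_rel = (2, 0),  |v_rel|² = 4;  v_rel·d = (2)·(27) + (0)·(4) = 54
4·t² − 108·t + 709 = 0  ⇒  m = 54² − 4·709 = 80
m = 80 > 0,  v_rel·d = 54 > 0  ⇒  inside

inside=yes margin=80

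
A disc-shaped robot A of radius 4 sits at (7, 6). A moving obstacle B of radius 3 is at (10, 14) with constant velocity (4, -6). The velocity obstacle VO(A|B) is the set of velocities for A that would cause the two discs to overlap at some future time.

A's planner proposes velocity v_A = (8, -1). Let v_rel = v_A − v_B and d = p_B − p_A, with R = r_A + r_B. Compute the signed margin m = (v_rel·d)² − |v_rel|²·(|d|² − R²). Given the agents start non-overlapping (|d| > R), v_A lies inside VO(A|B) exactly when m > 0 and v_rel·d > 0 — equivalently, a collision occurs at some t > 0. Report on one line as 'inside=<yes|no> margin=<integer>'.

d = (3, 8),  |d|² = 73;  R = 4+3 = 7,  c = 73−7² = 24
v_rel = (4, 5),  |v_rel|² = 41;  v_rel·d = (4)·(3) + (5)·(8) = 52
41·t² − 104·t + 24 = 0  ⇒  m = 52² − 41·24 = 1720
m = 1720 > 0,  v_rel·d = 52 > 0  ⇒  inside

inside=yes margin=1720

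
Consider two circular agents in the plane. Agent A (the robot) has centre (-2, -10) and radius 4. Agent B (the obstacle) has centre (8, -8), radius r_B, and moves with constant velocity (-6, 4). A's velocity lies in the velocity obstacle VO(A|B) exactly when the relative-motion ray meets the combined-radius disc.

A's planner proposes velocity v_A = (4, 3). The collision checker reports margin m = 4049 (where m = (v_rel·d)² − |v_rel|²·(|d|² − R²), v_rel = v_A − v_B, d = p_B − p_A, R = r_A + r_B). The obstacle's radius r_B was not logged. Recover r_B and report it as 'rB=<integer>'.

m = 4049
d = (10, 2);  v_rel = (10, -1),  |v_rel|² = 101
v_rel×d = (10)·(2) − (-1)·(10) = 30
since m = R²·101 − 30²:  R² = (900 + 4049) / 101 = 49
R = √49 = 7  ⇒  r_B = 7 − 4 = 3

rB=3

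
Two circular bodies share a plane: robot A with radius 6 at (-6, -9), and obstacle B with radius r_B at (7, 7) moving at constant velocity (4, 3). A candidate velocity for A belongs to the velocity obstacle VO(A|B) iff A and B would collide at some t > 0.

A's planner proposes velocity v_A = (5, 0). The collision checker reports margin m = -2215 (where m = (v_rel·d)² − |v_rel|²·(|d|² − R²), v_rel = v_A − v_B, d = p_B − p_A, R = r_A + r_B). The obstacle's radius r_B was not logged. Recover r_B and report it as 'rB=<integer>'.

m = -2215
d = (13, 16);  v_rel = (1, -3),  |v_rel|² = 10
v_rel×d = (1)·(16) − (-3)·(13) = 55
since m = R²·10 − 55²:  R² = (3025 + -2215) / 10 = 81
R = √81 = 9  ⇒  r_B = 9 − 6 = 3

rB=3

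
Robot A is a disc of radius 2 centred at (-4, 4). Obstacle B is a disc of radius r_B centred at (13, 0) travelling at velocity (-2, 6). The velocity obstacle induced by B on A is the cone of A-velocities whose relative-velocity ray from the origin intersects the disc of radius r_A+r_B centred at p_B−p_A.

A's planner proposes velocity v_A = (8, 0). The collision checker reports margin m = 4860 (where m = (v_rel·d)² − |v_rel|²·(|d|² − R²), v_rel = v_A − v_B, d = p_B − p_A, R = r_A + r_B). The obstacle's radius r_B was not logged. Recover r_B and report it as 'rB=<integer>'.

m = 4860
d = (17, -4);  v_rel = (10, -6),  |v_rel|² = 136
v_rel×d = (10)·(-4) − (-6)·(17) = 62
since m = R²·136 − 62²:  R² = (3844 + 4860) / 136 = 64
R = √64 = 8  ⇒  r_B = 8 − 2 = 6

rB=6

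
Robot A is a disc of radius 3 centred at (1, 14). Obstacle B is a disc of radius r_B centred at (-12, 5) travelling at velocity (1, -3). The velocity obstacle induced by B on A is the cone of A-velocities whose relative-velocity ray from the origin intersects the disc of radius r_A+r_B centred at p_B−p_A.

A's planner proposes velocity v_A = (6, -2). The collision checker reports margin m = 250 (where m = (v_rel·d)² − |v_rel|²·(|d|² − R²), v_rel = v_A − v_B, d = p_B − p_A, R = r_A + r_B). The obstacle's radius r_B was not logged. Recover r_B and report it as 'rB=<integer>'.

m = 250
d = (-13, -9);  v_rel = (5, 1),  |v_rel|² = 26
v_rel×d = (5)·(-9) − (1)·(-13) = -32
since m = R²·26 − (-32)²:  R² = (1024 + 250) / 26 = 49
R = √49 = 7  ⇒  r_B = 7 − 3 = 4

rB=4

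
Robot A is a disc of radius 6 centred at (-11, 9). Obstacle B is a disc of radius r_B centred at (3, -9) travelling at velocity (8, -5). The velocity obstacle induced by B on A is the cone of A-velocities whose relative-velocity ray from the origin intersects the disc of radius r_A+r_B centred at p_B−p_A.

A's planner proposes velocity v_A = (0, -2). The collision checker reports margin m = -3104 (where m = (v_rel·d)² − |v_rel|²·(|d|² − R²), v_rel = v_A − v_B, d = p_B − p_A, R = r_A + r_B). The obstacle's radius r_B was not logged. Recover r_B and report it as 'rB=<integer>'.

m = -3104
d = (14, -18);  v_rel = (-8, 3),  |v_rel|² = 73
v_rel×d = (-8)·(-18) − (3)·(14) = 102
since m = R²·73 − 102²:  R² = (10404 + -3104) / 73 = 100
R = √100 = 10  ⇒  r_B = 10 − 6 = 4

rB=4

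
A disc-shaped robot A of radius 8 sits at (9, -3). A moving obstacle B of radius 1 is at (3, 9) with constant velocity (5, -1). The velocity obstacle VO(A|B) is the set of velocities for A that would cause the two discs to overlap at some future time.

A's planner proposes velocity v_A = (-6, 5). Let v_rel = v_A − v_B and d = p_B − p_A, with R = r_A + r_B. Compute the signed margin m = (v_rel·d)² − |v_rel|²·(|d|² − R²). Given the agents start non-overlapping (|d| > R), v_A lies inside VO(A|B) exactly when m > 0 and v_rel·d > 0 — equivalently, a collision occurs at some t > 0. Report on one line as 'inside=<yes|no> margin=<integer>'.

d = (-6, 12),  |d|² = 180;  R = 8+1 = 9,  c = 180−9² = 99
v_rel = (-11, 6),  |v_rel|² = 157;  v_rel·d = (-11)·(-6) + (6)·(12) = 138
157·t² − 276·t + 99 = 0  ⇒  m = 138² − 157·99 = 3501
m = 3501 > 0,  v_rel·d = 138 > 0  ⇒  inside

inside=yes margin=3501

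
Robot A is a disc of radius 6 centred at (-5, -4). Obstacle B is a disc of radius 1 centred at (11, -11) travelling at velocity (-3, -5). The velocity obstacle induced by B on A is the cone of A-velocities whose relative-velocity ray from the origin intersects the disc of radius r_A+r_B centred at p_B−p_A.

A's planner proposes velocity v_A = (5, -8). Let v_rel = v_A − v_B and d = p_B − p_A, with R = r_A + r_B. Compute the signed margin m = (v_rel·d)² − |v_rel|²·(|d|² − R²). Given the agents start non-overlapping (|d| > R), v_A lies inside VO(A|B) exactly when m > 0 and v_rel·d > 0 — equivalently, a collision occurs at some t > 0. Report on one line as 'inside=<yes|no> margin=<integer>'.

d = (16, -7),  |d|² = 305;  R = 6+1 = 7,  c = 305−7² = 256
v_rel = (8, -3),  |v_rel|² = 73;  v_rel·d = (8)·(16) + (-3)·(-7) = 149
73·t² − 298·t + 256 = 0  ⇒  m = 149² − 73·256 = 3513
m = 3513 > 0,  v_rel·d = 149 > 0  ⇒  inside

inside=yes margin=3513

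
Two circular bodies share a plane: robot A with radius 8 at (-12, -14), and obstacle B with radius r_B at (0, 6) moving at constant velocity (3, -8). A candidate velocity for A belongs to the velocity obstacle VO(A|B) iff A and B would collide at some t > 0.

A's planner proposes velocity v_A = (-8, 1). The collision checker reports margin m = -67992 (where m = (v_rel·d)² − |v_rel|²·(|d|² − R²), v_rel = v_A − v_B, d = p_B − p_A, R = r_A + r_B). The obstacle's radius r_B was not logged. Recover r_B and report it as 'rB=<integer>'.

m = -67992
d = (12, 20);  v_rel = (-11, 9),  |v_rel|² = 202
v_rel×d = (-11)·(20) − (9)·(12) = -328
since m = R²·202 − (-328)²:  R² = (107584 + -67992) / 202 = 196
R = √196 = 14  ⇒  r_B = 14 − 8 = 6

rB=6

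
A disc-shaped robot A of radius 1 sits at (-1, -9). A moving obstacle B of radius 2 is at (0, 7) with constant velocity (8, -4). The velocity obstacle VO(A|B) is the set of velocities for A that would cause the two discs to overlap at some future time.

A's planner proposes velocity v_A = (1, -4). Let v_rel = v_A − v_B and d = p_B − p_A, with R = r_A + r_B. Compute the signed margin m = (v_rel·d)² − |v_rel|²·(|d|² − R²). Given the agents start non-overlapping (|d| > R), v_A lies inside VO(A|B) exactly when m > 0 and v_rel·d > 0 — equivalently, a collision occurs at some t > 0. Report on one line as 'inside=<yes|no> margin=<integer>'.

d = (1, 16),  |d|² = 257;  R = 1+2 = 3,  c = 257−3² = 248
v_rel = (-7, 0),  |v_rel|² = 49;  v_rel·d = (-7)·(1) + (0)·(16) = -7
49·t² + 14·t + 248 = 0  ⇒  m = (-7)² − 49·248 = -12103
m = -12103 < 0,  v_rel·d = -7 < 0  ⇒  outside

inside=no margin=-12103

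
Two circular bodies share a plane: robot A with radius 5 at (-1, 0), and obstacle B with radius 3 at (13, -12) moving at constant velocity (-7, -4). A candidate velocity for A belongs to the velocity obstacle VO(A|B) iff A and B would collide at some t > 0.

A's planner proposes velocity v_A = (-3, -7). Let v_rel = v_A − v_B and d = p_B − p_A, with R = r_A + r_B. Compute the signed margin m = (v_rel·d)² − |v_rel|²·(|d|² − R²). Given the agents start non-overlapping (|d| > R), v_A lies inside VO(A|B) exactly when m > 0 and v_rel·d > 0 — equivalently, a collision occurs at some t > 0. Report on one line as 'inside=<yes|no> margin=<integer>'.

d = (14, -12),  |d|² = 340;  R = 5+3 = 8,  c = 340−8² = 276
v_rel = (4, -3),  |v_rel|² = 25;  v_rel·d = (4)·(14) + (-3)·(-12) = 92
25·t² − 184·t + 276 = 0  ⇒  m = 92² − 25·276 = 1564
m = 1564 > 0,  v_rel·d = 92 > 0  ⇒  inside

inside=yes margin=1564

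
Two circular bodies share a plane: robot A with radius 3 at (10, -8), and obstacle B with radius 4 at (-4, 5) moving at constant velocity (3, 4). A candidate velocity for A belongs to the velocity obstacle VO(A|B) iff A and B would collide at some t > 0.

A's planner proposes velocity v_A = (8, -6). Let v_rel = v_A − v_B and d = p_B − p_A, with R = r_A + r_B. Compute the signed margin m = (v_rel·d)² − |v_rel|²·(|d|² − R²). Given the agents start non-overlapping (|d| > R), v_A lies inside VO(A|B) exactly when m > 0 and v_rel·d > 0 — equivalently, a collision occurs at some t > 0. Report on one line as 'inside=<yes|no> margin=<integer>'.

d = (-14, 13),  |d|² = 365;  R = 3+4 = 7,  c = 365−7² = 316
v_rel = (5, -10),  |v_rel|² = 125;  v_rel·d = (5)·(-14) + (-10)·(13) = -200
125·t² + 400·t + 316 = 0  ⇒  m = (-200)² − 125·316 = 500
m = 500 > 0,  v_rel·d = -200 < 0  ⇒  outside

inside=no margin=500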